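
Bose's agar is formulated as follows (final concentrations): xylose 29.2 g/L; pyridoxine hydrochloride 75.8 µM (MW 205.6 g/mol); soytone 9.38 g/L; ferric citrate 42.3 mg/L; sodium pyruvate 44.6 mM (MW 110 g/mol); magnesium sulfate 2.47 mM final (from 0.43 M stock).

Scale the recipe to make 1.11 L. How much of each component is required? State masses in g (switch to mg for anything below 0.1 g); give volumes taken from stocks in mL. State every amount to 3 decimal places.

Scale factor relative to 1 L: 1.11.
xylose: 29.2 g/L × 1.11 L = 32.412 g
pyridoxine hydrochloride: 75.8 µmol/L × 205.6 g/mol × 1.11 L ÷ 1000 = 17.299 mg
soytone: 9.38 g/L × 1.11 L = 10.412 g
ferric citrate: 42.3 mg/L × 1.11 L = 46.953 mg
sodium pyruvate: 44.6 mmol/L × 110 g/mol × 1.11 L ÷ 1000 = 5.446 g
magnesium sulfate: dilute stock: 2.47 mM × 1110 mL ÷ 430 mM = 6.376 mL

xylose 32.412 g; pyridoxine hydrochloride 17.299 mg; soytone 10.412 g; ferric citrate 46.953 mg; sodium pyruvate 5.446 g; magnesium sulfate 6.376 mL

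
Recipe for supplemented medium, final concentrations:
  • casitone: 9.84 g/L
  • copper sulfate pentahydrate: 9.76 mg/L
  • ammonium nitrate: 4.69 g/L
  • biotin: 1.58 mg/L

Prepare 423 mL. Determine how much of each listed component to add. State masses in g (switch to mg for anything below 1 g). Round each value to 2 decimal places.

Working volume: 423 mL = 0.423 L.
casitone: 9.84 g/L × 0.423 L = 4.16 g
copper sulfate pentahydrate: 9.76 mg/L × 0.423 L = 4.13 mg
ammonium nitrate: 4.69 g/L × 0.423 L = 1.98 g
biotin: 1.58 mg/L × 0.423 L = 0.67 mg

casitone 4.16 g; copper sulfate pentahydrate 4.13 mg; ammonium nitrate 1.98 g; biotin 0.67 mg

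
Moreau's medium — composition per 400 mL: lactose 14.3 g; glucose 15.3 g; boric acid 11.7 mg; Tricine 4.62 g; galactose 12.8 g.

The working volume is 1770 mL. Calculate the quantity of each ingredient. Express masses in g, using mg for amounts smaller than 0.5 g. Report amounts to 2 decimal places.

Ratio of target to recipe volume: 1770 / 400 = 4.425.
lactose: 14.3 g × (1770 mL / 400 mL) = 63.28 g
glucose: 15.3 g × (1770 mL / 400 mL) = 67.70 g
boric acid: 11.7 mg × (1770 mL / 400 mL) = 51.77 mg
Tricine: 4.62 g × (1770 mL / 400 mL) = 20.44 g
galactose: 12.8 g × (1770 mL / 400 mL) = 56.64 g

lactose 63.28 g; glucose 67.70 g; boric acid 51.77 mg; Tricine 20.44 g; galactose 56.64 g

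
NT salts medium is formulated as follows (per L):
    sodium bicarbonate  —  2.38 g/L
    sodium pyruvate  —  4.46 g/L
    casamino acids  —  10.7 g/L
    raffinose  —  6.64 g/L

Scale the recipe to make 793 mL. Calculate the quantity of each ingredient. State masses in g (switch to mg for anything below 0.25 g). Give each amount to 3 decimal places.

Working volume: 793 mL = 0.793 L.
sodium bicarbonate: 2.38 g/L × 0.793 L = 1.887 g
sodium pyruvate: 4.46 g/L × 0.793 L = 3.537 g
casamino acids: 10.7 g/L × 0.793 L = 8.485 g
raffinose: 6.64 g/L × 0.793 L = 5.266 g

sodium bicarbonate 1.887 g; sodium pyruvate 3.537 g; casamino acids 8.485 g; raffinose 5.266 g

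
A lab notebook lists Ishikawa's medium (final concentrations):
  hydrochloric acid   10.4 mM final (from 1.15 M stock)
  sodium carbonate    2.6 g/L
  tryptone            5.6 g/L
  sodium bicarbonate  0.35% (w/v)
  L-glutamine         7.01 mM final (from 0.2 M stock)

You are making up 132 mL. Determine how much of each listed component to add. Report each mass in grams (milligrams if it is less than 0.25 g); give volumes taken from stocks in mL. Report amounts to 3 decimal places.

hydrochloric acid 1.194 mL; sodium carbonate 0.343 g; tryptone 0.739 g; sodium bicarbonate 0.462 g; L-glutamine 4.627 mL

Scale factor relative to 1 L: 0.132.
hydrochloric acid: V = C2·V2/C1 = 10.4 mM × 132 mL ÷ 1150 mM = 1.194 mL
sodium carbonate: 2.6 g/L × 0.132 L = 0.343 g
tryptone: 5.6 g/L × 0.132 L = 0.739 g
sodium bicarbonate: 0.35% w/v = 3.5 g/L → 3.5 × 0.132 L = 0.462 g
L-glutamine: V = C2·V2/C1 = 7.01 mM × 132 mL ÷ 200 mM = 4.627 mL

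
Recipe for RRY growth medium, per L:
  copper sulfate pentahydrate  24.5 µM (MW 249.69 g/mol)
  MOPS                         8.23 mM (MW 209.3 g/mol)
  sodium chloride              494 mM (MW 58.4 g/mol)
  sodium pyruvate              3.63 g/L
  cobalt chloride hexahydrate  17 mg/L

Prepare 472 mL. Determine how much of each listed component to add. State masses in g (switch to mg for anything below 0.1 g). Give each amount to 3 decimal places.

Scale factor relative to 1 L: 0.472.
copper sulfate pentahydrate: 24.5 µmol/L × 249.69 g/mol × 0.472 L ÷ 1000 = 2.887 mg
MOPS: 8.23 mmol/L × 209.3 g/mol × 0.472 L ÷ 1000 = 0.813 g
sodium chloride: 494 mmol/L × 58.4 g/mol × 0.472 L ÷ 1000 = 13.617 g
sodium pyruvate: 3.63 g/L × 0.472 L = 1.713 g
cobalt chloride hexahydrate: 17 mg/L × 0.472 L = 8.024 mg

copper sulfate pentahydrate 2.887 mg; MOPS 0.813 g; sodium chloride 13.617 g; sodium pyruvate 1.713 g; cobalt chloride hexahydrate 8.024 mg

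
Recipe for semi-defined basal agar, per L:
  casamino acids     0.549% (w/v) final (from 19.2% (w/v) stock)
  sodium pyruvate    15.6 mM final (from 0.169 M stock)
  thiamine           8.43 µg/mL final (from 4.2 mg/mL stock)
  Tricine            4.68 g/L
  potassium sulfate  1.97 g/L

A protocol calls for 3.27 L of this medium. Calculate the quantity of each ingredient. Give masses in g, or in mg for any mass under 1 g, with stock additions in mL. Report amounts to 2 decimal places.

casamino acids 93.50 mL; sodium pyruvate 301.85 mL; thiamine 6.56 mL; Tricine 15.30 g; potassium sulfate 6.44 g

Working volume: 3.27 L.
casamino acids: dilute stock: 0.549% ÷ 19.2% × 3270 mL = 93.50 mL
sodium pyruvate: dilute stock: 15.6 mM × 3270 mL ÷ 169 mM = 301.85 mL
thiamine: dilute stock: 8.43 µg/mL × 3270 mL ÷ 4200 µg/mL = 6.56 mL
Tricine: 4.68 g/L × 3.27 L = 15.30 g
potassium sulfate: 1.97 g/L × 3.27 L = 6.44 g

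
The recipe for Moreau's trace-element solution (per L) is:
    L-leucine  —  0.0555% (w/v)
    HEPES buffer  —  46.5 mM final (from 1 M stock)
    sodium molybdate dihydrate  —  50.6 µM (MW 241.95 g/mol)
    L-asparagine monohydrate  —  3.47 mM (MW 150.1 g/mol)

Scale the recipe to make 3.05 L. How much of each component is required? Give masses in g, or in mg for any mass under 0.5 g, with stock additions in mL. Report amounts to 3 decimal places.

L-leucine 1.693 g; HEPES buffer 141.825 mL; sodium molybdate dihydrate 37.340 mg; L-asparagine monohydrate 1.589 g

Working volume: 3.05 L.
L-leucine: 0.0555% w/v = 0.555 g/L → 0.555 × 3.05 L = 1.693 g
HEPES buffer: C1V1 = C2V2 → 46.5 mM × 3050 mL ÷ 1000 mM = 141.825 mL
sodium molybdate dihydrate: 50.6 µmol/L × 241.95 g/mol × 3.05 L ÷ 1000 = 37.340 mg
L-asparagine monohydrate: 3.47 mmol/L × 150.1 g/mol × 3.05 L ÷ 1000 = 1.589 g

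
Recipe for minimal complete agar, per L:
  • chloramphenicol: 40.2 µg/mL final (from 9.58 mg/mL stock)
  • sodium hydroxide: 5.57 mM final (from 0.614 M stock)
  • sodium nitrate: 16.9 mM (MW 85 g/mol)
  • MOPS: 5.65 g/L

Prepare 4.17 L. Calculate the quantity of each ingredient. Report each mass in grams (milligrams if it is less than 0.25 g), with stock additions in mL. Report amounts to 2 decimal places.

Working volume: 4.17 L.
chloramphenicol: dilute stock: 40.2 µg/mL × 4170 mL ÷ 9580 µg/mL = 17.50 mL
sodium hydroxide: C1V1 = C2V2 → 5.57 mM × 4170 mL ÷ 614 mM = 37.83 mL
sodium nitrate: 16.9 mmol/L × 85 g/mol × 4.17 L ÷ 1000 = 5.99 g
MOPS: 5.65 g/L × 4.17 L = 23.56 g

chloramphenicol 17.50 mL; sodium hydroxide 37.83 mL; sodium nitrate 5.99 g; MOPS 23.56 g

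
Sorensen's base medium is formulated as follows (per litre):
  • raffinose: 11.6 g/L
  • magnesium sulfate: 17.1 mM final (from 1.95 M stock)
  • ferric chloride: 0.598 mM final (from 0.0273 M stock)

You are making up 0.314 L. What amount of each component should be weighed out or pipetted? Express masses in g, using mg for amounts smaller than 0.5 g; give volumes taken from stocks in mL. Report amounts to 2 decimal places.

Working volume: 0.314 L.
raffinose: 11.6 g/L × 0.314 L = 3.64 g
magnesium sulfate: dilute stock: 17.1 mM × 314 mL ÷ 1950 mM = 2.75 mL
ferric chloride: C1V1 = C2V2 → 0.598 mM × 314 mL ÷ 27.3 mM = 6.88 mL

raffinose 3.64 g; magnesium sulfate 2.75 mL; ferric chloride 6.88 mL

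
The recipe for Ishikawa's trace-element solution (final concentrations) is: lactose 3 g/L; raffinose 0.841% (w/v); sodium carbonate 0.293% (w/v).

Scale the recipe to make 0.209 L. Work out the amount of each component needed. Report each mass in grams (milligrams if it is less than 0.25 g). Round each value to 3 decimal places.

lactose 0.627 g; raffinose 1.758 g; sodium carbonate 0.612 g

Working volume: 0.209 L.
lactose: 3 g/L × 0.209 L = 0.627 g
raffinose: 0.841% w/v = 8.41 g/L → 8.41 × 0.209 L = 1.758 g
sodium carbonate: 0.293 g per 100 mL × 209 mL ÷ 100 = 0.612 g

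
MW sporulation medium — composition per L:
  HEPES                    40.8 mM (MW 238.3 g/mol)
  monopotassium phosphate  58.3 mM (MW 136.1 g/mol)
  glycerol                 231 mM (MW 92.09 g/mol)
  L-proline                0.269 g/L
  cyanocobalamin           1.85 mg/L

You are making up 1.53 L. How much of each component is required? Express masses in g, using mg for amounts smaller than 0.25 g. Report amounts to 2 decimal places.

Working volume: 1.53 L.
HEPES: 40.8 mmol/L × 238.3 g/mol × 1.53 L ÷ 1000 = 14.88 g
monopotassium phosphate: 58.3 mmol/L × 136.1 g/mol × 1.53 L ÷ 1000 = 12.14 g
glycerol: 231 mmol/L × 92.09 g/mol × 1.53 L ÷ 1000 = 32.55 g
L-proline: 0.269 g/L × 1.53 L = 0.41 g
cyanocobalamin: 1.85 mg/L × 1.53 L = 2.83 mg

HEPES 14.88 g; monopotassium phosphate 12.14 g; glycerol 32.55 g; L-proline 0.41 g; cyanocobalamin 2.83 mg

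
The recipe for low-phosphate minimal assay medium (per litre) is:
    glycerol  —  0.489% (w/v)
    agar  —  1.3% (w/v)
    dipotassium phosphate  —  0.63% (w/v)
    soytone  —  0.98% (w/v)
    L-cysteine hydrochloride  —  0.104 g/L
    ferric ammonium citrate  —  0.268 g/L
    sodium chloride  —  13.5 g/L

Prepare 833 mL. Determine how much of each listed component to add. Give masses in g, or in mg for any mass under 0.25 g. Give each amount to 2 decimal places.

Target volume = 833 mL = 0.833 L.
glycerol: 0.489 g per 100 mL × 833 mL ÷ 100 = 4.07 g
agar: 1.3 g per 100 mL × 833 mL ÷ 100 = 10.83 g
dipotassium phosphate: 0.63% w/v = 6.3 g/L → 6.3 × 0.833 L = 5.25 g
soytone: 0.98 g per 100 mL × 833 mL ÷ 100 = 8.16 g
L-cysteine hydrochloride: 0.104 g/L × 0.833 L = 0.086632 g = 86.63 mg
ferric ammonium citrate: 0.268 g/L × 0.833 L = 0.223244 g = 223.24 mg
sodium chloride: 13.5 g/L × 0.833 L = 11.25 g

glycerol 4.07 g; agar 10.83 g; dipotassium phosphate 5.25 g; soytone 8.16 g; L-cysteine hydrochloride 86.63 mg; ferric ammonium citrate 223.24 mg; sodium chloride 11.25 g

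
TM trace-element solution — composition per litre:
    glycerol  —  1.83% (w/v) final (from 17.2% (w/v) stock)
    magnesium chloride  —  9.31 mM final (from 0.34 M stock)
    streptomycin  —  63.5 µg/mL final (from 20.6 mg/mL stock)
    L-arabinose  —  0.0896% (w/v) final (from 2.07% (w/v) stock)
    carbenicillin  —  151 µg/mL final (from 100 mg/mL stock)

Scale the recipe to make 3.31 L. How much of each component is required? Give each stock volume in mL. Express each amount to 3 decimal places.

glycerol 352.169 mL; magnesium chloride 90.636 mL; streptomycin 10.203 mL; L-arabinose 143.273 mL; carbenicillin 4.998 mL

Scale factor relative to 1 L: 3.31.
glycerol: dilute stock: 1.83% ÷ 17.2% × 3310 mL = 352.169 mL
magnesium chloride: V = C2·V2/C1 = 9.31 mM × 3310 mL ÷ 340 mM = 90.636 mL
streptomycin: V = C2·V2/C1 = 63.5 µg/mL × 3310 mL ÷ 20600 µg/mL = 10.203 mL
L-arabinose: C1V1 = C2V2 → 0.0896% ÷ 2.07% × 3310 mL = 143.273 mL
carbenicillin: V = C2·V2/C1 = 151 µg/mL × 3310 mL ÷ 100000 µg/mL = 4.998 mL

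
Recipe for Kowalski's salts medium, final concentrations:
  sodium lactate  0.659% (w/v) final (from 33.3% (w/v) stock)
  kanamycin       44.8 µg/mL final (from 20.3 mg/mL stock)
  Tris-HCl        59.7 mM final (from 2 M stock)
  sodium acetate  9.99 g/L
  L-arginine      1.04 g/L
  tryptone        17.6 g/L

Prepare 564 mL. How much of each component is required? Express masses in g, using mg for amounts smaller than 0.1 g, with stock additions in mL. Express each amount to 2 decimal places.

Scale factor relative to 1 L: 0.564.
sodium lactate: V = C2·V2/C1 = 0.659% ÷ 33.3% × 564 mL = 11.16 mL
kanamycin: dilute stock: 44.8 µg/mL × 564 mL ÷ 20300 µg/mL = 1.24 mL
Tris-HCl: C1V1 = C2V2 → 59.7 mM × 564 mL ÷ 2000 mM = 16.84 mL
sodium acetate: 9.99 g/L × 0.564 L = 5.63 g
L-arginine: 1.04 g/L × 0.564 L = 0.59 g
tryptone: 17.6 g/L × 0.564 L = 9.93 g

sodium lactate 11.16 mL; kanamycin 1.24 mL; Tris-HCl 16.84 mL; sodium acetate 5.63 g; L-arginine 0.59 g; tryptone 9.93 g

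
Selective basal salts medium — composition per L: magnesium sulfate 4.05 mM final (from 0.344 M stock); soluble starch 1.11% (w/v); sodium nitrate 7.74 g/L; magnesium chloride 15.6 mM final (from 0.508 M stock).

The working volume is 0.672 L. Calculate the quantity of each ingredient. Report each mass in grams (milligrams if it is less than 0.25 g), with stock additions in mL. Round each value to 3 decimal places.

magnesium sulfate 7.912 mL; soluble starch 7.459 g; sodium nitrate 5.201 g; magnesium chloride 20.636 mL

Scale factor relative to 1 L: 0.672.
magnesium sulfate: dilute stock: 4.05 mM × 672 mL ÷ 344 mM = 7.912 mL
soluble starch: 1.11 g per 100 mL × 672 mL ÷ 100 = 7.459 g
sodium nitrate: 7.74 g/L × 0.672 L = 5.201 g
magnesium chloride: C1V1 = C2V2 → 15.6 mM × 672 mL ÷ 508 mM = 20.636 mL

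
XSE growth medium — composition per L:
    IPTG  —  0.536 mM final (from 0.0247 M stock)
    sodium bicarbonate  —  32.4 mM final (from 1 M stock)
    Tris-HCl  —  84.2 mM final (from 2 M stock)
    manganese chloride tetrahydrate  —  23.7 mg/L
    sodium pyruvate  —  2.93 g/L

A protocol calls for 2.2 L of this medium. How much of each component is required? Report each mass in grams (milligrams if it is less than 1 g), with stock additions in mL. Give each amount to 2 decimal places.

IPTG 47.74 mL; sodium bicarbonate 71.28 mL; Tris-HCl 92.62 mL; manganese chloride tetrahydrate 52.14 mg; sodium pyruvate 6.45 g

Scale factor relative to 1 L: 2.2.
IPTG: C1V1 = C2V2 → 0.536 mM × 2200 mL ÷ 24.7 mM = 47.74 mL
sodium bicarbonate: C1V1 = C2V2 → 32.4 mM × 2200 mL ÷ 1000 mM = 71.28 mL
Tris-HCl: dilute stock: 84.2 mM × 2200 mL ÷ 2000 mM = 92.62 mL
manganese chloride tetrahydrate: 23.7 mg/L × 2.2 L = 52.14 mg
sodium pyruvate: 2.93 g/L × 2.2 L = 6.45 g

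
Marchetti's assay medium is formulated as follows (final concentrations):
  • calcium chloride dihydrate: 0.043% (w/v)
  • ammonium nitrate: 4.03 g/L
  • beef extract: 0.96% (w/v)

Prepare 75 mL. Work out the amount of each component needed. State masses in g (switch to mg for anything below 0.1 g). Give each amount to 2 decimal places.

calcium chloride dihydrate 32.25 mg; ammonium nitrate 0.30 g; beef extract 0.72 g

Scale factor relative to 1 L: 0.075.
calcium chloride dihydrate: 0.043% w/v = 0.43 g/L → 0.43 × 0.075 L = 0.03225 g = 32.25 mg
ammonium nitrate: 4.03 g/L × 0.075 L = 0.30 g
beef extract: 0.96% w/v = 9.6 g/L → 9.6 × 0.075 L = 0.72 g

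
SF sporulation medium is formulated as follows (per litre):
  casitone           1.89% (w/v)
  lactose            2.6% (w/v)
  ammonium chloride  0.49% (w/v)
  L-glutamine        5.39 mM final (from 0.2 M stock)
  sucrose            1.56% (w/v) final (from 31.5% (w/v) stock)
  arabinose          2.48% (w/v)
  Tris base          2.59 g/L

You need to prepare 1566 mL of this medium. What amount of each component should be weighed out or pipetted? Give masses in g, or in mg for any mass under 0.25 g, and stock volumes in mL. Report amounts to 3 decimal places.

casitone 29.597 g; lactose 40.716 g; ammonium chloride 7.673 g; L-glutamine 42.204 mL; sucrose 77.554 mL; arabinose 38.837 g; Tris base 4.056 g

Working volume: 1566 mL = 1.566 L.
casitone: 1.89 g per 100 mL × 1566 mL ÷ 100 = 29.597 g
lactose: 2.6 g per 100 mL × 1566 mL ÷ 100 = 40.716 g
ammonium chloride: 0.49% w/v = 4.9 g/L → 4.9 × 1.566 L = 7.673 g
L-glutamine: dilute stock: 5.39 mM × 1566 mL ÷ 200 mM = 42.204 mL
sucrose: V = C2·V2/C1 = 1.56% ÷ 31.5% × 1566 mL = 77.554 mL
arabinose: 2.48% w/v = 24.8 g/L → 24.8 × 1.566 L = 38.837 g
Tris base: 2.59 g/L × 1.566 L = 4.056 g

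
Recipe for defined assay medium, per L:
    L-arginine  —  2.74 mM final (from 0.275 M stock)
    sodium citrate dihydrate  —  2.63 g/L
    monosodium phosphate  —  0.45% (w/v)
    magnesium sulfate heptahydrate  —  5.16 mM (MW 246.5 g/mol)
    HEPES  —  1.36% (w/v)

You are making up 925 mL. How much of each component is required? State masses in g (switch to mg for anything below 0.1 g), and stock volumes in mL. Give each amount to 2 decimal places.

Scale factor relative to 1 L: 0.925.
L-arginine: V = C2·V2/C1 = 2.74 mM × 925 mL ÷ 275 mM = 9.22 mL
sodium citrate dihydrate: 2.63 g/L × 0.925 L = 2.43 g
monosodium phosphate: 0.45% w/v = 4.5 g/L → 4.5 × 0.925 L = 4.16 g
magnesium sulfate heptahydrate: 5.16 mmol/L × 246.5 g/mol × 0.925 L ÷ 1000 = 1.18 g
HEPES: 1.36 g per 100 mL × 925 mL ÷ 100 = 12.58 g

L-arginine 9.22 mL; sodium citrate dihydrate 2.43 g; monosodium phosphate 4.16 g; magnesium sulfate heptahydrate 1.18 g; HEPES 12.58 g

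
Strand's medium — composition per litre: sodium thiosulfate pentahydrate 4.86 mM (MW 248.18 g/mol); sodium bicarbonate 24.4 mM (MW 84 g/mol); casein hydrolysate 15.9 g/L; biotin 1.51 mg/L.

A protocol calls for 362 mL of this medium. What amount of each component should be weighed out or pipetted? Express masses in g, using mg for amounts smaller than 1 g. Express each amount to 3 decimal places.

sodium thiosulfate pentahydrate 436.628 mg; sodium bicarbonate 741.955 mg; casein hydrolysate 5.756 g; biotin 0.547 mg

Target volume = 362 mL = 0.362 L.
sodium thiosulfate pentahydrate: 4.86 mmol/L × 248.18 mg/mmol × 0.362 L = 436.628 mg
sodium bicarbonate: 24.4 mmol/L × 84 mg/mmol × 0.362 L = 741.955 mg
casein hydrolysate: 15.9 g/L × 0.362 L = 5.756 g
biotin: 1.51 mg/L × 0.362 L = 0.547 mg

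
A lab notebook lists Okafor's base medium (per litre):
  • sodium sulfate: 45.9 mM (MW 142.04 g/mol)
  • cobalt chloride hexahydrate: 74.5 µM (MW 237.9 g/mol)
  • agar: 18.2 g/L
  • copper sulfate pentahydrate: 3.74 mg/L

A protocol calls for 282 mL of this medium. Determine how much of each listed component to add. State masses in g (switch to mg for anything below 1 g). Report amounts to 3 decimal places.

sodium sulfate 1.839 g; cobalt chloride hexahydrate 4.998 mg; agar 5.132 g; copper sulfate pentahydrate 1.055 mg

Target volume = 282 mL = 0.282 L.
sodium sulfate: 45.9 mmol/L × 142.04 g/mol × 0.282 L ÷ 1000 = 1.839 g
cobalt chloride hexahydrate: 74.5 µmol/L × 237.9 g/mol × 0.282 L ÷ 1000 = 4.998 mg
agar: 18.2 g/L × 0.282 L = 5.132 g
copper sulfate pentahydrate: 3.74 mg/L × 0.282 L = 1.055 mg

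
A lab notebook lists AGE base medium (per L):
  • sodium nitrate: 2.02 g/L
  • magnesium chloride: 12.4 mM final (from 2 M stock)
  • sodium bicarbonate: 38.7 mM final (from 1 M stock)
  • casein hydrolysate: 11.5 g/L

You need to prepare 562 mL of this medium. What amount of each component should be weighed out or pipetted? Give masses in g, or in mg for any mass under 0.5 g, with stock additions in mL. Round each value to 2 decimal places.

sodium nitrate 1.14 g; magnesium chloride 3.48 mL; sodium bicarbonate 21.75 mL; casein hydrolysate 6.46 g

Working volume: 562 mL = 0.562 L.
sodium nitrate: 2.02 g/L × 0.562 L = 1.14 g
magnesium chloride: dilute stock: 12.4 mM × 562 mL ÷ 2000 mM = 3.48 mL
sodium bicarbonate: dilute stock: 38.7 mM × 562 mL ÷ 1000 mM = 21.75 mL
casein hydrolysate: 11.5 g/L × 0.562 L = 6.46 g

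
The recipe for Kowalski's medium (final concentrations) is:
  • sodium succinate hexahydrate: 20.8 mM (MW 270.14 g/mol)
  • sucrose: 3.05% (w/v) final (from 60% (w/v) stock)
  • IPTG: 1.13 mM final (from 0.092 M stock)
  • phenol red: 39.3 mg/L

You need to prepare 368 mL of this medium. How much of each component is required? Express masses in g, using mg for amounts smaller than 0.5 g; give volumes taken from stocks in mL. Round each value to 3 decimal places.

sodium succinate hexahydrate 2.068 g; sucrose 18.707 mL; IPTG 4.520 mL; phenol red 14.462 mg

Working volume: 368 mL = 0.368 L.
sodium succinate hexahydrate: 20.8 mmol/L × 270.14 g/mol × 0.368 L ÷ 1000 = 2.068 g
sucrose: dilute stock: 3.05% ÷ 60% × 368 mL = 18.707 mL
IPTG: V = C2·V2/C1 = 1.13 mM × 368 mL ÷ 92 mM = 4.520 mL
phenol red: 39.3 mg/L × 0.368 L = 14.462 mg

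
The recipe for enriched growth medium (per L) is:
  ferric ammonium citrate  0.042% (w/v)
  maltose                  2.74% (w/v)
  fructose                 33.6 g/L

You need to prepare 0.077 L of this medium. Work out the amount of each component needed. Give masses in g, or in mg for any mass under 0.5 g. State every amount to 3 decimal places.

ferric ammonium citrate 32.340 mg; maltose 2.110 g; fructose 2.587 g

Scale factor relative to 1 L: 0.077.
ferric ammonium citrate: 0.042 g per 100 mL × 77 mL ÷ 100 = 0.03234 g = 32.340 mg
maltose: 2.74 g per 100 mL × 77 mL ÷ 100 = 2.110 g
fructose: 33.6 g/L × 0.077 L = 2.587 g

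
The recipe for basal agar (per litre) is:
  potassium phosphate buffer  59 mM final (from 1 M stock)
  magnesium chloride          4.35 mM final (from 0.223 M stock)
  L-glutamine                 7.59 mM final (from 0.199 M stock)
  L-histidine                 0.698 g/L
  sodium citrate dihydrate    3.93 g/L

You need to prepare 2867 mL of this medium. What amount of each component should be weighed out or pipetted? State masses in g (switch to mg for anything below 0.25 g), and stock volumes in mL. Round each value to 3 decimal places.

potassium phosphate buffer 169.153 mL; magnesium chloride 55.926 mL; L-glutamine 109.349 mL; L-histidine 2.001 g; sodium citrate dihydrate 11.267 g

Scale factor relative to 1 L: 2.867.
potassium phosphate buffer: C1V1 = C2V2 → 59 mM × 2867 mL ÷ 1000 mM = 169.153 mL
magnesium chloride: C1V1 = C2V2 → 4.35 mM × 2867 mL ÷ 223 mM = 55.926 mL
L-glutamine: V = C2·V2/C1 = 7.59 mM × 2867 mL ÷ 199 mM = 109.349 mL
L-histidine: 0.698 g/L × 2.867 L = 2.001 g
sodium citrate dihydrate: 3.93 g/L × 2.867 L = 11.267 g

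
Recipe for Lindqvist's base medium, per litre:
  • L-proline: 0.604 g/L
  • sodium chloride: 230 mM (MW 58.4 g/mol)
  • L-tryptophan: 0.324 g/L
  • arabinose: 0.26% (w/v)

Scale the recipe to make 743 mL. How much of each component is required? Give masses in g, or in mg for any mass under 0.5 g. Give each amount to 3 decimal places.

Working volume: 743 mL = 0.743 L.
L-proline: 0.604 g/L × 0.743 L = 0.448772 g = 448.772 mg
sodium chloride: 230 mmol/L × 58.4 g/mol × 0.743 L ÷ 1000 = 9.980 g
L-tryptophan: 0.324 g/L × 0.743 L = 0.240732 g = 240.732 mg
arabinose: 0.26% w/v = 2.6 g/L → 2.6 × 0.743 L = 1.932 g

L-proline 448.772 mg; sodium chloride 9.980 g; L-tryptophan 240.732 mg; arabinose 1.932 g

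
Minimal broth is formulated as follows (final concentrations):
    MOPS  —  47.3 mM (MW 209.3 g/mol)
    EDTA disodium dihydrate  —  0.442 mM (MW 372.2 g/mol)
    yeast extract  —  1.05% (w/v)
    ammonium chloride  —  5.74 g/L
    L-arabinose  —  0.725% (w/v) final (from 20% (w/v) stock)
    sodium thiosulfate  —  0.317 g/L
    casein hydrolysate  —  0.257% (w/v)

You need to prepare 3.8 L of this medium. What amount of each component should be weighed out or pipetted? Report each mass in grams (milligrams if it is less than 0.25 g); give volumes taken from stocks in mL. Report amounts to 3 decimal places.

MOPS 37.620 g; EDTA disodium dihydrate 0.625 g; yeast extract 39.900 g; ammonium chloride 21.812 g; L-arabinose 137.750 mL; sodium thiosulfate 1.205 g; casein hydrolysate 9.766 g

Working volume: 3.8 L.
MOPS: 47.3 mmol/L × 209.3 g/mol × 3.8 L ÷ 1000 = 37.620 g
EDTA disodium dihydrate: 0.442 mmol/L × 372.2 g/mol × 3.8 L ÷ 1000 = 0.625 g
yeast extract: 1.05 g per 100 mL × 3800 mL ÷ 100 = 39.900 g
ammonium chloride: 5.74 g/L × 3.8 L = 21.812 g
L-arabinose: V = C2·V2/C1 = 0.725% ÷ 20% × 3800 mL = 137.750 mL
sodium thiosulfate: 0.317 g/L × 3.8 L = 1.205 g
casein hydrolysate: 0.257% w/v = 2.57 g/L → 2.57 × 3.8 L = 9.766 g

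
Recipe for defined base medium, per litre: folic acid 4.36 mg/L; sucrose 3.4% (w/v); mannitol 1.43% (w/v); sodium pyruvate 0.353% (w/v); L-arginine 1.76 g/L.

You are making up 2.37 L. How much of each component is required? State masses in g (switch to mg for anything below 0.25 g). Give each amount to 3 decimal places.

Scale factor relative to 1 L: 2.37.
folic acid: 4.36 mg/L × 2.37 L = 10.333 mg
sucrose: 3.4% w/v = 34 g/L → 34 × 2.37 L = 80.580 g
mannitol: 1.43% w/v = 14.3 g/L → 14.3 × 2.37 L = 33.891 g
sodium pyruvate: 0.353% w/v = 3.53 g/L → 3.53 × 2.37 L = 8.366 g
L-arginine: 1.76 g/L × 2.37 L = 4.171 g

folic acid 10.333 mg; sucrose 80.580 g; mannitol 33.891 g; sodium pyruvate 8.366 g; L-arginine 4.171 g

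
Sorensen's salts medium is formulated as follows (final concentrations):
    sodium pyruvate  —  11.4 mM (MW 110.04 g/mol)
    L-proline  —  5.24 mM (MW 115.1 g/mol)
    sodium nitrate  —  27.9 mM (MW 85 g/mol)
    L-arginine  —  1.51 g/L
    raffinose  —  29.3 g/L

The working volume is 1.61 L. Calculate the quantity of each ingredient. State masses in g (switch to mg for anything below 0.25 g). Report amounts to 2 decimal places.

Scale factor relative to 1 L: 1.61.
sodium pyruvate: 11.4 mmol/L × 110.04 g/mol × 1.61 L ÷ 1000 = 2.02 g
L-proline: 5.24 mmol/L × 115.1 g/mol × 1.61 L ÷ 1000 = 0.97 g
sodium nitrate: 27.9 mmol/L × 85 g/mol × 1.61 L ÷ 1000 = 3.82 g
L-arginine: 1.51 g/L × 1.61 L = 2.43 g
raffinose: 29.3 g/L × 1.61 L = 47.17 g

sodium pyruvate 2.02 g; L-proline 0.97 g; sodium nitrate 3.82 g; L-arginine 2.43 g; raffinose 47.17 g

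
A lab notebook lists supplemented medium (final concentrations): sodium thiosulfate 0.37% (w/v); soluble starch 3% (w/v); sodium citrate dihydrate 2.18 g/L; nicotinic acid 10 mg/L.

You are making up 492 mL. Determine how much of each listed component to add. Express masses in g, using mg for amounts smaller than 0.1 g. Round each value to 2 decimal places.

sodium thiosulfate 1.82 g; soluble starch 14.76 g; sodium citrate dihydrate 1.07 g; nicotinic acid 4.92 mg

Working volume: 492 mL = 0.492 L.
sodium thiosulfate: 0.37% w/v = 3.7 g/L → 3.7 × 0.492 L = 1.82 g
soluble starch: 3% w/v = 30 g/L → 30 × 0.492 L = 14.76 g
sodium citrate dihydrate: 2.18 g/L × 0.492 L = 1.07 g
nicotinic acid: 10 mg/L × 0.492 L = 4.92 mg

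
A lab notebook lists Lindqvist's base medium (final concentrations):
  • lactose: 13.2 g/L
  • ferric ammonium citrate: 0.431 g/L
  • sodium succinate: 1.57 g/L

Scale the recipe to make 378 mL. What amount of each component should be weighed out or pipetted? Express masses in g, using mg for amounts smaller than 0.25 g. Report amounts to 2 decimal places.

lactose 4.99 g; ferric ammonium citrate 162.92 mg; sodium succinate 0.59 g

Working volume: 378 mL = 0.378 L.
lactose: 13.2 g/L × 0.378 L = 4.99 g
ferric ammonium citrate: 0.431 g/L × 0.378 L = 0.162918 g = 162.92 mg
sodium succinate: 1.57 g/L × 0.378 L = 0.59 g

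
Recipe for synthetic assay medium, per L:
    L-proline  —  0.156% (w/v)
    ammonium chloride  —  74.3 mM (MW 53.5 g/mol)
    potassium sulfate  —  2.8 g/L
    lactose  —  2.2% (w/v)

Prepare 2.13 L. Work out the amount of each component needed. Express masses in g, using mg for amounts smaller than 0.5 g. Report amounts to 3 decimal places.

Working volume: 2.13 L.
L-proline: 0.156% w/v = 1.56 g/L → 1.56 × 2.13 L = 3.323 g
ammonium chloride: 74.3 mmol/L × 53.5 g/mol × 2.13 L ÷ 1000 = 8.467 g
potassium sulfate: 2.8 g/L × 2.13 L = 5.964 g
lactose: 2.2 g per 100 mL × 2130 mL ÷ 100 = 46.860 g

L-proline 3.323 g; ammonium chloride 8.467 g; potassium sulfate 5.964 g; lactose 46.860 g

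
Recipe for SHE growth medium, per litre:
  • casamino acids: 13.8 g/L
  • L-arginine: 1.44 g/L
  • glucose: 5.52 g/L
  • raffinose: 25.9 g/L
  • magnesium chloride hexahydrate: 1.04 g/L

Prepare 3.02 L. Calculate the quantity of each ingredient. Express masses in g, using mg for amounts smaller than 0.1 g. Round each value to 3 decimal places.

Working volume: 3.02 L.
casamino acids: 13.8 g/L × 3.02 L = 41.676 g
L-arginine: 1.44 g/L × 3.02 L = 4.349 g
glucose: 5.52 g/L × 3.02 L = 16.670 g
raffinose: 25.9 g/L × 3.02 L = 78.218 g
magnesium chloride hexahydrate: 1.04 g/L × 3.02 L = 3.141 g

casamino acids 41.676 g; L-arginine 4.349 g; glucose 16.670 g; raffinose 78.218 g; magnesium chloride hexahydrate 3.141 g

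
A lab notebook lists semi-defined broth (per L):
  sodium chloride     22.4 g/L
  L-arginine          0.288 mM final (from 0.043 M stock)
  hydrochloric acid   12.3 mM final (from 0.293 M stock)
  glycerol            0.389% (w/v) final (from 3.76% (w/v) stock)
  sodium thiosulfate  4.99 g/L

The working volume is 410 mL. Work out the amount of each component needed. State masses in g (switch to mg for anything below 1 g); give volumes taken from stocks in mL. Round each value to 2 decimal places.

sodium chloride 9.18 g; L-arginine 2.75 mL; hydrochloric acid 17.21 mL; glycerol 42.42 mL; sodium thiosulfate 2.05 g

Target volume = 410 mL = 0.41 L.
sodium chloride: 22.4 g/L × 0.41 L = 9.18 g
L-arginine: dilute stock: 0.288 mM × 410 mL ÷ 43 mM = 2.75 mL
hydrochloric acid: dilute stock: 12.3 mM × 410 mL ÷ 293 mM = 17.21 mL
glycerol: V = C2·V2/C1 = 0.389% ÷ 3.76% × 410 mL = 42.42 mL
sodium thiosulfate: 4.99 g/L × 0.41 L = 2.05 g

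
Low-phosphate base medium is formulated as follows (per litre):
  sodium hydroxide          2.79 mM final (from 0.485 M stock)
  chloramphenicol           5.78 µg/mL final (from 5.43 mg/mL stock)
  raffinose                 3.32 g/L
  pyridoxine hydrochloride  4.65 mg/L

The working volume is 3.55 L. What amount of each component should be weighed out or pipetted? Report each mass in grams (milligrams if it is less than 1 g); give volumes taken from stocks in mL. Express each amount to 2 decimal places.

sodium hydroxide 20.42 mL; chloramphenicol 3.78 mL; raffinose 11.79 g; pyridoxine hydrochloride 16.51 mg

Working volume: 3.55 L.
sodium hydroxide: C1V1 = C2V2 → 2.79 mM × 3550 mL ÷ 485 mM = 20.42 mL
chloramphenicol: dilute stock: 5.78 µg/mL × 3550 mL ÷ 5430 µg/mL = 3.78 mL
raffinose: 3.32 g/L × 3.55 L = 11.79 g
pyridoxine hydrochloride: 4.65 mg/L × 3.55 L = 16.51 mg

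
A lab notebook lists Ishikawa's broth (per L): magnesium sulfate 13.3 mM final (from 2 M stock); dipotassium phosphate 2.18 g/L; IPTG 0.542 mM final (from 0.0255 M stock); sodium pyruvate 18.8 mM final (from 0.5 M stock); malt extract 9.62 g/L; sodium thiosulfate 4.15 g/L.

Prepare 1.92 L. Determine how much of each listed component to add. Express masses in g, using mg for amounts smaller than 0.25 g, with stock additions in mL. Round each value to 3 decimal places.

Scale factor relative to 1 L: 1.92.
magnesium sulfate: V = C2·V2/C1 = 13.3 mM × 1920 mL ÷ 2000 mM = 12.768 mL
dipotassium phosphate: 2.18 g/L × 1.92 L = 4.186 g
IPTG: C1V1 = C2V2 → 0.542 mM × 1920 mL ÷ 25.5 mM = 40.809 mL
sodium pyruvate: dilute stock: 18.8 mM × 1920 mL ÷ 500 mM = 72.192 mL
malt extract: 9.62 g/L × 1.92 L = 18.470 g
sodium thiosulfate: 4.15 g/L × 1.92 L = 7.968 g

magnesium sulfate 12.768 mL; dipotassium phosphate 4.186 g; IPTG 40.809 mL; sodium pyruvate 72.192 mL; malt extract 18.470 g; sodium thiosulfate 7.968 g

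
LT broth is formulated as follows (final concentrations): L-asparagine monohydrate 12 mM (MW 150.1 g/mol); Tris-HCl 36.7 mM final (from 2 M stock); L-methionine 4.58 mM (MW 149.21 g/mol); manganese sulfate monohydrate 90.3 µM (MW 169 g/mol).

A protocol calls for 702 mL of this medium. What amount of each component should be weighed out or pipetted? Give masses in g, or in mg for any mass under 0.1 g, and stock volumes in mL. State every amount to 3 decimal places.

L-asparagine monohydrate 1.264 g; Tris-HCl 12.882 mL; L-methionine 0.480 g; manganese sulfate monohydrate 10.713 mg

Scale factor relative to 1 L: 0.702.
L-asparagine monohydrate: 12 mmol/L × 150.1 g/mol × 0.702 L ÷ 1000 = 1.264 g
Tris-HCl: V = C2·V2/C1 = 36.7 mM × 702 mL ÷ 2000 mM = 12.882 mL
L-methionine: 4.58 mmol/L × 149.21 g/mol × 0.702 L ÷ 1000 = 0.480 g
manganese sulfate monohydrate: 90.3 µmol/L × 169 g/mol × 0.702 L ÷ 1000 = 10.713 mg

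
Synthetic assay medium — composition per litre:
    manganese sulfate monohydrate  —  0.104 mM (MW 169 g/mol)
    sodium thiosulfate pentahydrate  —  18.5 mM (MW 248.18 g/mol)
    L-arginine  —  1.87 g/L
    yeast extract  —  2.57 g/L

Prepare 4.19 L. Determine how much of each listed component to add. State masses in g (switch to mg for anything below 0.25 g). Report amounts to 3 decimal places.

Working volume: 4.19 L.
manganese sulfate monohydrate: 0.104 mmol/L × 169 mg/mmol × 4.19 L = 73.643 mg
sodium thiosulfate pentahydrate: 18.5 mmol/L × 248.18 g/mol × 4.19 L ÷ 1000 = 19.238 g
L-arginine: 1.87 g/L × 4.19 L = 7.835 g
yeast extract: 2.57 g/L × 4.19 L = 10.768 g

manganese sulfate monohydrate 73.643 mg; sodium thiosulfate pentahydrate 19.238 g; L-arginine 7.835 g; yeast extract 10.768 g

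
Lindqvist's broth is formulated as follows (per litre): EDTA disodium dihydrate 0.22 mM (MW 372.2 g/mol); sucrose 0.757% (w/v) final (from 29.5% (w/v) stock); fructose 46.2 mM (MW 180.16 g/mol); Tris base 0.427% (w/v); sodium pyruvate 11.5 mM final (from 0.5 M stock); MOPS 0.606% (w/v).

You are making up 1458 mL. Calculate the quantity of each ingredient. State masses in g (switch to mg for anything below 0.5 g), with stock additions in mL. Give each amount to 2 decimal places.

Scale factor relative to 1 L: 1.458.
EDTA disodium dihydrate: 0.22 mmol/L × 372.2 mg/mmol × 1.458 L = 119.39 mg
sucrose: C1V1 = C2V2 → 0.757% ÷ 29.5% × 1458 mL = 37.41 mL
fructose: 46.2 mmol/L × 180.16 g/mol × 1.458 L ÷ 1000 = 12.14 g
Tris base: 0.427% w/v = 4.27 g/L → 4.27 × 1.458 L = 6.23 g
sodium pyruvate: dilute stock: 11.5 mM × 1458 mL ÷ 500 mM = 33.53 mL
MOPS: 0.606 g per 100 mL × 1458 mL ÷ 100 = 8.84 g

EDTA disodium dihydrate 119.39 mg; sucrose 37.41 mL; fructose 12.14 g; Tris base 6.23 g; sodium pyruvate 33.53 mL; MOPS 8.84 g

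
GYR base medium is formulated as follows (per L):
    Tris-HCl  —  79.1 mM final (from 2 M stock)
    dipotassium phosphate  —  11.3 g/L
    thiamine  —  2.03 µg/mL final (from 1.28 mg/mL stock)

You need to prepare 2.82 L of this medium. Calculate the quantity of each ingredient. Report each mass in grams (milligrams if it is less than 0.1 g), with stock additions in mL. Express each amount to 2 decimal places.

Tris-HCl 111.53 mL; dipotassium phosphate 31.87 g; thiamine 4.47 mL

Working volume: 2.82 L.
Tris-HCl: V = C2·V2/C1 = 79.1 mM × 2820 mL ÷ 2000 mM = 111.53 mL
dipotassium phosphate: 11.3 g/L × 2.82 L = 31.87 g
thiamine: C1V1 = C2V2 → 2.03 µg/mL × 2820 mL ÷ 1280 µg/mL = 4.47 mL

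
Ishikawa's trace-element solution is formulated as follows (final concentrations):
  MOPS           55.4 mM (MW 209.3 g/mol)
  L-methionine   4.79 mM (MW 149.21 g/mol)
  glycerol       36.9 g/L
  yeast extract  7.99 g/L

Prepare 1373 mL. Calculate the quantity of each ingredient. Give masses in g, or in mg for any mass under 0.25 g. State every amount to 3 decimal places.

Scale factor relative to 1 L: 1.373.
MOPS: 55.4 mmol/L × 209.3 g/mol × 1.373 L ÷ 1000 = 15.920 g
L-methionine: 4.79 mmol/L × 149.21 g/mol × 1.373 L ÷ 1000 = 0.981 g
glycerol: 36.9 g/L × 1.373 L = 50.664 g
yeast extract: 7.99 g/L × 1.373 L = 10.970 g

MOPS 15.920 g; L-methionine 0.981 g; glycerol 50.664 g; yeast extract 10.970 g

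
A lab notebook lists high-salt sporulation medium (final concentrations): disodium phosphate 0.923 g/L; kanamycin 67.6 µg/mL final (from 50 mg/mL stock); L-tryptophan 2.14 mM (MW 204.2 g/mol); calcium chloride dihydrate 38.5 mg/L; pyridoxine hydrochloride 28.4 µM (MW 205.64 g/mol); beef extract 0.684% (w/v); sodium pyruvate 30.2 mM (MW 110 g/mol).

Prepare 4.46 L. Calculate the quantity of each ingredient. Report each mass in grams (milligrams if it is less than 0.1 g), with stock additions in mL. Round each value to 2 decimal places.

disodium phosphate 4.12 g; kanamycin 6.03 mL; L-tryptophan 1.95 g; calcium chloride dihydrate 0.17 g; pyridoxine hydrochloride 26.05 mg; beef extract 30.51 g; sodium pyruvate 14.82 g

Working volume: 4.46 L.
disodium phosphate: 0.923 g/L × 4.46 L = 4.12 g
kanamycin: V = C2·V2/C1 = 67.6 µg/mL × 4460 mL ÷ 50000 µg/mL = 6.03 mL
L-tryptophan: 2.14 mmol/L × 204.2 g/mol × 4.46 L ÷ 1000 = 1.95 g
calcium chloride dihydrate: 38.5 mg/L × 4.46 L = 171.71 mg = 0.17 g
pyridoxine hydrochloride: 28.4 µmol/L × 205.64 g/mol × 4.46 L ÷ 1000 = 26.05 mg
beef extract: 0.684% w/v = 6.84 g/L → 6.84 × 4.46 L = 30.51 g
sodium pyruvate: 30.2 mmol/L × 110 g/mol × 4.46 L ÷ 1000 = 14.82 g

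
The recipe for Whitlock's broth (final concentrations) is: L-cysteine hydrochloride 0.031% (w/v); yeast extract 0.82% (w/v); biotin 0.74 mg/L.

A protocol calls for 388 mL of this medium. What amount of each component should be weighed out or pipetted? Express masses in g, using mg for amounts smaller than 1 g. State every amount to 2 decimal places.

L-cysteine hydrochloride 120.28 mg; yeast extract 3.18 g; biotin 0.29 mg

Scale factor relative to 1 L: 0.388.
L-cysteine hydrochloride: 0.031% w/v = 0.31 g/L → 0.31 × 0.388 L = 0.12028 g = 120.28 mg
yeast extract: 0.82 g per 100 mL × 388 mL ÷ 100 = 3.18 g
biotin: 0.74 mg/L × 0.388 L = 0.29 mg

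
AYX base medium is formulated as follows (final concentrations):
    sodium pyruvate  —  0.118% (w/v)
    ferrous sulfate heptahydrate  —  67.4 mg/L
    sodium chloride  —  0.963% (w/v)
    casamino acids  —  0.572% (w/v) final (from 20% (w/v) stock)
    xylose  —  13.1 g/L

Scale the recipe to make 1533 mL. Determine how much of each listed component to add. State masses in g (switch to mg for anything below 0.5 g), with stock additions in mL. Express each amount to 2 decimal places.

sodium pyruvate 1.81 g; ferrous sulfate heptahydrate 103.32 mg; sodium chloride 14.76 g; casamino acids 43.84 mL; xylose 20.08 g

Scale factor relative to 1 L: 1.533.
sodium pyruvate: 0.118% w/v = 1.18 g/L → 1.18 × 1.533 L = 1.81 g
ferrous sulfate heptahydrate: 67.4 mg/L × 1.533 L = 103.32 mg
sodium chloride: 0.963% w/v = 9.63 g/L → 9.63 × 1.533 L = 14.76 g
casamino acids: dilute stock: 0.572% ÷ 20% × 1533 mL = 43.84 mL
xylose: 13.1 g/L × 1.533 L = 20.08 g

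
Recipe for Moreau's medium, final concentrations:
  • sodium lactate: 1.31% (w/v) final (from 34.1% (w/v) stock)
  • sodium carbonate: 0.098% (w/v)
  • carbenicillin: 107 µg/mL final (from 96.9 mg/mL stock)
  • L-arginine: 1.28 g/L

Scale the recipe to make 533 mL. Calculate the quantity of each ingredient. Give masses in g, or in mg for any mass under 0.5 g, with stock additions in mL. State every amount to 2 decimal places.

sodium lactate 20.48 mL; sodium carbonate 0.52 g; carbenicillin 0.59 mL; L-arginine 0.68 g

Target volume = 533 mL = 0.533 L.
sodium lactate: dilute stock: 1.31% ÷ 34.1% × 533 mL = 20.48 mL
sodium carbonate: 0.098% w/v = 0.98 g/L → 0.98 × 0.533 L = 0.52 g
carbenicillin: dilute stock: 107 µg/mL × 533 mL ÷ 96900 µg/mL = 0.59 mL
L-arginine: 1.28 g/L × 0.533 L = 0.68 g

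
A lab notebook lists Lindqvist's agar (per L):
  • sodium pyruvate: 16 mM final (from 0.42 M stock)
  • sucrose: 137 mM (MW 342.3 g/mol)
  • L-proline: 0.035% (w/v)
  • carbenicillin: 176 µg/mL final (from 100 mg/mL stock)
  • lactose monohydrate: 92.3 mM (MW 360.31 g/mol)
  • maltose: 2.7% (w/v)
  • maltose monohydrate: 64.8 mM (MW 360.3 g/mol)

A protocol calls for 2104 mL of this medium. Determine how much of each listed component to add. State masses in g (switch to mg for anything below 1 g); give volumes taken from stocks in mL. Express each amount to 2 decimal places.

sodium pyruvate 80.15 mL; sucrose 98.67 g; L-proline 736.40 mg; carbenicillin 3.70 mL; lactose monohydrate 69.97 g; maltose 56.81 g; maltose monohydrate 49.12 g

Working volume: 2104 mL = 2.104 L.
sodium pyruvate: C1V1 = C2V2 → 16 mM × 2104 mL ÷ 420 mM = 80.15 mL
sucrose: 137 mmol/L × 342.3 g/mol × 2.104 L ÷ 1000 = 98.67 g
L-proline: 0.035% w/v = 0.35 g/L → 0.35 × 2.104 L = 0.7364 g = 736.40 mg
carbenicillin: V = C2·V2/C1 = 176 µg/mL × 2104 mL ÷ 100000 µg/mL = 3.70 mL
lactose monohydrate: 92.3 mmol/L × 360.31 g/mol × 2.104 L ÷ 1000 = 69.97 g
maltose: 2.7% w/v = 27 g/L → 27 × 2.104 L = 56.81 g
maltose monohydrate: 64.8 mmol/L × 360.3 g/mol × 2.104 L ÷ 1000 = 49.12 g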